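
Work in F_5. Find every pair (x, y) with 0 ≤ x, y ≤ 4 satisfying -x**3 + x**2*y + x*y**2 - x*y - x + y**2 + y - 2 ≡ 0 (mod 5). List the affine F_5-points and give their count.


Affine F_5-points: {(0, 1), (0, 3), (3, 3), (3, 4), (4, 0)}; count = 5.

For each of the 25 pairs (x, y) ∈ F_5², evaluate f(x, y) mod 5. Record the zeros.
  x = 0: [0↦3, 1↦0, 2↦4, 3↦0, 4↦3]  zeros at y ∈ {1, 3}
  x = 1: [0↦1, 1↦4, 2↦1, 3↦2, 4↦2]  zeros at y ∈ ∅
  x = 2: [0↦3, 1↦4, 2↦1, 3↦4, 4↦3]  zeros at y ∈ ∅
  x = 3: [0↦3, 1↦4, 2↦3, 3↦0, 4↦0]  zeros at y ∈ {3, 4}
  x = 4: [0↦0, 1↦3, 2↦1, 3↦4, 4↦2]  zeros at y ∈ {0}
Collecting zeros: affine points = {(0, 1), (0, 3), (3, 3), (3, 4), (4, 0)}.
Total count |C(F_5)_aff| = 5.


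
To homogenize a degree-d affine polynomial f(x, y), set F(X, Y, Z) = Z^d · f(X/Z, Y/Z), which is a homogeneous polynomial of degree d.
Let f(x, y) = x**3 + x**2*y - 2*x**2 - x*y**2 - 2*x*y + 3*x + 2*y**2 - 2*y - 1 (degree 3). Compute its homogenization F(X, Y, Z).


F(X, Y, Z) = X**3 + X**2*Y - 2*X**2*Z - X*Y**2 - 2*X*Y*Z + 3*X*Z**2 + 2*Y**2*Z - 2*Y*Z**2 - Z**3

deg(f) = 3.
Substitute x = X/Z, y = Y/Z into f, then multiply by Z^3.
  monomial 1·x^3·y^0 ↦ 1·X^3·Y^0·Z^0.
  monomial 1·x^2·y^1 ↦ 1·X^2·Y^1·Z^0.
  monomial -2·x^2·y^0 ↦ -2·X^2·Y^0·Z^1.
  monomial -1·x^1·y^2 ↦ -1·X^1·Y^2·Z^0.
  monomial -2·x^1·y^1 ↦ -2·X^1·Y^1·Z^1.
  monomial 3·x^1·y^0 ↦ 3·X^1·Y^0·Z^2.
  monomial 2·x^0·y^2 ↦ 2·X^0·Y^2·Z^1.
  monomial -2·x^0·y^1 ↦ -2·X^0·Y^1·Z^2.
  monomial -1·x^0·y^0 ↦ -1·X^0·Y^0·Z^3.
Collecting: F(X, Y, Z) = X**3 + X**2*Y - 2*X**2*Z - X*Y**2 - 2*X*Y*Z + 3*X*Z**2 + 2*Y**2*Z - 2*Y*Z**2 - Z**3.


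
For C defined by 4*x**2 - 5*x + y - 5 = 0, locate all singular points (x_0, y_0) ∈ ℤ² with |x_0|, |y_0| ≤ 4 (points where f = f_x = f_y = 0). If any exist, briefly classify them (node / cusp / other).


No singular points in the scanned grid; C is smooth there.

Compute partial derivatives:
  f_x = 8*x - 5.
  f_y = 1.
f_y = 1 is a nonzero constant, so f_y never vanishes: no point (x, y) can satisfy f = f_x = f_y = 0. In particular no (x, y) ∈ {−4, ..., 4}² is singular; the curve is smooth.


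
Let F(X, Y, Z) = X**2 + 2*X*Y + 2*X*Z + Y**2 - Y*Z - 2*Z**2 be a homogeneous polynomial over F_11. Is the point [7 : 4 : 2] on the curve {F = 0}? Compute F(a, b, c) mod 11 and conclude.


F(7,4,2) ≡ 1 (mod 11); P is NOT on the curve.

Evaluate F(7, 4, 2) term-by-term (mod 11).
  X**2 ↦ 1·49·1·1 = 49
  2*X*Y ↦ 2·7·4·1 = 56
  2*X*Z ↦ 2·7·1·2 = 28
  Y**2 ↦ 1·1·16·1 = 16
  -Y*Z ↦ -1·1·4·2 = -8
  -2*Z**2 ↦ -2·1·1·4 = -8
Sum: F(7, 4, 2) = (49) + (56) + (28) + (16) + (-8) + (-8) = 133.
Reducing mod 11: 133 ≡ 1 (mod 11).
Since F(a, b, c) ≡ 1 ≠ 0 (mod 11), P does NOT lie on the curve.


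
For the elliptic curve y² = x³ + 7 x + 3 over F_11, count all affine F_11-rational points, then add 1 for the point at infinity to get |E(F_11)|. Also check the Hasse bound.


Affine points = {(0, 5), (0, 6), (1, 0), (2, 5), (2, 6), (5, 3), (5, 8), (9, 5), (9, 6)}; affine count = 9; |E(F_11)| = 10.

Discriminant check: Δ ∝ 4a³ + 27b² = 4·7³ + 27·3² = 4·343 + 27·9 ≡ 9 (mod 11). Nonzero ⇒ E is nonsingular.
For each x ∈ F_11, compute rhs = x³ + 7·x + 3 mod 11, then count y ∈ F_11 with y² ≡ rhs.
  x = 0: rhs = 3, matching y values: 5, 6 (2 points).
  x = 1: rhs = 0, matching y values: 0 (1 points).
  x = 2: rhs = 3, matching y values: 5, 6 (2 points).
  x = 3: rhs = 7, matching y values: none (0 points).
  x = 4: rhs = 7, matching y values: none (0 points).
  x = 5: rhs = 9, matching y values: 3, 8 (2 points).
  x = 6: rhs = 8, matching y values: none (0 points).
  x = 7: rhs = 10, matching y values: none (0 points).
  x = 8: rhs = 10, matching y values: none (0 points).
  x = 9: rhs = 3, matching y values: 5, 6 (2 points).
  x = 10: rhs = 6, matching y values: none (0 points).
Total affine count: 9.
Full point count |E(F_11)| = 9 + 1 = 10.
Hasse bound: |10 − (11+1)| = |-2| = 2 ≤ 2√11 ≈ 6.6332 ✓.


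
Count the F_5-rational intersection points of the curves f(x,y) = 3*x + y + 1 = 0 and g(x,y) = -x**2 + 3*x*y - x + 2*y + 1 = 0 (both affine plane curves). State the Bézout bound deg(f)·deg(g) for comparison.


Common zeros: ∅; count = 0; Bézout bound = 2.

deg(f) = 1, deg(g) = 2, so Bézout bound = 2.
Scan x ∈ F_5. For each x, list the y ∈ F_5 with f(x, y) ≡ 0 and those with g(x, y) ≡ 0 (mod 5); the common zeros in that column are the intersection.
  x = 0: f ≡ 0 at y ∈ {4}; g ≡ 0 at y ∈ {2}; common: ∅.
  x = 1: f ≡ 0 at y ∈ {1}; g ≡ 0 at y ∈ ∅; common: ∅.
  x = 2: f ≡ 0 at y ∈ {3}; g ≡ 0 at y ∈ {0}; common: ∅.
  x = 3: f ≡ 0 at y ∈ {0}; g ≡ 0 at y ∈ {1}; common: ∅.
  x = 4: f ≡ 0 at y ∈ {2}; g ≡ 0 at y ∈ {1}; common: ∅.
Collecting: common zeros = ∅, so the count is 0.
Comparison with the Bézout bound: 0 ≤ 2 = deg(f)·deg(g), as expected for curves with no common component (the affine F_5-count falls short of the bound because intersections may lie at infinity, over extension fields, or carry multiplicity).


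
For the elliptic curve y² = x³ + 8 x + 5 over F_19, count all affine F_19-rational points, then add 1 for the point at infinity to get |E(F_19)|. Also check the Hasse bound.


Affine points = {(0, 9), (0, 10), (4, 5), (4, 14), (7, 9), (7, 10), (8, 7), (8, 12), (12, 9), (12, 10), (13, 8), (13, 11), (14, 7), (14, 12), (15, 2), (15, 17), (16, 7), (16, 12), (17, 0)}; affine count = 19; |E(F_19)| = 20.

Discriminant check: Δ ∝ 4a³ + 27b² = 4·8³ + 27·5² = 4·512 + 27·25 ≡ 6 (mod 19). Nonzero ⇒ E is nonsingular.
For each x ∈ F_19, compute rhs = x³ + 8·x + 5 mod 19, then count y ∈ F_19 with y² ≡ rhs.
  x = 0: rhs = 5, matching y values: 9, 10 (2 points).
  x = 1: rhs = 14, matching y values: none (0 points).
  x = 2: rhs = 10, matching y values: none (0 points).
  x = 3: rhs = 18, matching y values: none (0 points).
  x = 4: rhs = 6, matching y values: 5, 14 (2 points).
  x = 5: rhs = 18, matching y values: none (0 points).
  x = 6: rhs = 3, matching y values: none (0 points).
  x = 7: rhs = 5, matching y values: 9, 10 (2 points).
  x = 8: rhs = 11, matching y values: 7, 12 (2 points).
  x = 9: rhs = 8, matching y values: none (0 points).
  x = 10: rhs = 2, matching y values: none (0 points).
  x = 11: rhs = 18, matching y values: none (0 points).
  x = 12: rhs = 5, matching y values: 9, 10 (2 points).
  x = 13: rhs = 7, matching y values: 8, 11 (2 points).
  x = 14: rhs = 11, matching y values: 7, 12 (2 points).
  x = 15: rhs = 4, matching y values: 2, 17 (2 points).
  x = 16: rhs = 11, matching y values: 7, 12 (2 points).
  x = 17: rhs = 0, matching y values: 0 (1 points).
  x = 18: rhs = 15, matching y values: none (0 points).
Total affine count: 19.
Full point count |E(F_19)| = 19 + 1 = 20.
Hasse bound: |20 − (19+1)| = |0| = 0 ≤ 2√19 ≈ 8.7178 ✓.


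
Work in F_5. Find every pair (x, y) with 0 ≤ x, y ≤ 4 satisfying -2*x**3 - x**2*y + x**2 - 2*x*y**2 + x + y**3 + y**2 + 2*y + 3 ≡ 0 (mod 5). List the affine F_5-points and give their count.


Affine F_5-points: {(0, 3), (1, 4), (2, 2), (3, 1), (3, 2), (4, 0), (4, 1)}; count = 7.

For each of the 25 pairs (x, y) ∈ F_5², evaluate f(x, y) mod 5. Record the zeros.
  x = 0: [0↦3, 1↦2, 2↦4, 3↦0, 4↦1]  zeros at y ∈ {3}
  x = 1: [0↦3, 1↦4, 2↦4, 3↦4, 4↦0]  zeros at y ∈ {4}
  x = 2: [0↦3, 1↦4, 2↦0, 3↦2, 4↦1]  zeros at y ∈ {2}
  x = 3: [0↦1, 1↦0, 2↦0, 3↦2, 4↦2]  zeros at y ∈ {1, 2}
  x = 4: [0↦0, 1↦0, 2↦2, 3↦2, 4↦1]  zeros at y ∈ {0, 1}
Collecting zeros: affine points = {(0, 3), (1, 4), (2, 2), (3, 1), (3, 2), (4, 0), (4, 1)}.
Total count |C(F_5)_aff| = 7.


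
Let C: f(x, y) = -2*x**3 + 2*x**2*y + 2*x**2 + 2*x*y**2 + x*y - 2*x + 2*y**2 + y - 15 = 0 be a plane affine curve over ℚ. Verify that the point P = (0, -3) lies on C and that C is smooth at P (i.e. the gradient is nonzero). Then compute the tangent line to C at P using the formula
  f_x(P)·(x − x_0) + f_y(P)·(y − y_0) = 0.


Tangent line at P: 13*x - 11*y - 33 = 0.

Step 1: f(0, -3) = 0, so P lies on C.
Step 2: partial derivatives
  f_x(x, y) = -6*x**2 + 4*x*y + 4*x + 2*y**2 + y - 2, f_y(x, y) = 2*x**2 + 4*x*y + x + 4*y + 1.
  f_x(P) = 13, f_y(P) = -11 (gradient nonzero, so P is smooth).
Step 3: tangent line at P: 13·(x − 0) + -11·(y − -3) = 0.
Expanding: 13*x - 11*y - 33 = 0.


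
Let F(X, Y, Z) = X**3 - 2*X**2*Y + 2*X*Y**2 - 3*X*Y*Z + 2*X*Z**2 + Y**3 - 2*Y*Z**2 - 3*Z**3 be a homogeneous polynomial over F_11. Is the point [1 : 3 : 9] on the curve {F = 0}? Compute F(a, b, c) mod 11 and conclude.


F(1,3,9) ≡ 0 (mod 11); P is on the curve.

Evaluate F(1, 3, 9) term-by-term (mod 11).
  X**3 ↦ 1·1·1·1 = 1
  -2*X**2*Y ↦ -2·1·3·1 = -6
  2*X*Y**2 ↦ 2·1·9·1 = 18
  -3*X*Y*Z ↦ -3·1·3·9 = -81
  2*X*Z**2 ↦ 2·1·1·81 = 162
  Y**3 ↦ 1·1·27·1 = 27
  -2*Y*Z**2 ↦ -2·1·3·81 = -486
  -3*Z**3 ↦ -3·1·1·729 = -2187
Sum: F(1, 3, 9) = (1) + (-6) + (18) + (-81) + (162) + (27) + (-486) + (-2187) = -2552.
Reducing mod 11: -2552 ≡ 0 (mod 11).
Since F(a, b, c) ≡ 0 (mod 11), P lies on the curve.


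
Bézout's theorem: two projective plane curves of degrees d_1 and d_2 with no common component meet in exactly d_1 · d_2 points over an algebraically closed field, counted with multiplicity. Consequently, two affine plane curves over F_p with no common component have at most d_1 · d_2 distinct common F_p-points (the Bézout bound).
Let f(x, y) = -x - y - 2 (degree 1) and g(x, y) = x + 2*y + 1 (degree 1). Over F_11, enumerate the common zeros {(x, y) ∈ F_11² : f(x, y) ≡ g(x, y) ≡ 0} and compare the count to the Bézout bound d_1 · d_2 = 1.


Common zeros: {(8, 1)}; count = 1; Bézout bound = 1.

deg(f) = 1, deg(g) = 1, so Bézout bound = 1.
Scan x ∈ F_11. For each x, list the y ∈ F_11 with f(x, y) ≡ 0 and those with g(x, y) ≡ 0 (mod 11); the common zeros in that column are the intersection.
  x = 0: f ≡ 0 at y ∈ {9}; g ≡ 0 at y ∈ {5}; common: ∅.
  x = 1: f ≡ 0 at y ∈ {8}; g ≡ 0 at y ∈ {10}; common: ∅.
  x = 2: f ≡ 0 at y ∈ {7}; g ≡ 0 at y ∈ {4}; common: ∅.
  x = 3: f ≡ 0 at y ∈ {6}; g ≡ 0 at y ∈ {9}; common: ∅.
  x = 4: f ≡ 0 at y ∈ {5}; g ≡ 0 at y ∈ {3}; common: ∅.
  x = 5: f ≡ 0 at y ∈ {4}; g ≡ 0 at y ∈ {8}; common: ∅.
  x = 6: f ≡ 0 at y ∈ {3}; g ≡ 0 at y ∈ {2}; common: ∅.
  x = 7: f ≡ 0 at y ∈ {2}; g ≡ 0 at y ∈ {7}; common: ∅.
  x = 8: f ≡ 0 at y ∈ {1}; g ≡ 0 at y ∈ {1}; common: {1}.
  x = 9: f ≡ 0 at y ∈ {0}; g ≡ 0 at y ∈ {6}; common: ∅.
  x = 10: f ≡ 0 at y ∈ {10}; g ≡ 0 at y ∈ {0}; common: ∅.
Collecting: common zeros = {(8, 1)}, so the count is 1.
Comparison with the Bézout bound: 1 ≤ 1 = deg(f)·deg(g), as expected for curves with no common component (the bound is attained).


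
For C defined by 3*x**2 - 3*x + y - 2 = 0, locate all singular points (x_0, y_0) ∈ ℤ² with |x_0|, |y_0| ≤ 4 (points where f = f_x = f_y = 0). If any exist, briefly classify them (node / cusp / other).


No singular points in the scanned grid; C is smooth there.

Compute partial derivatives:
  f_x = 6*x - 3.
  f_y = 1.
f_y = 1 is a nonzero constant, so f_y never vanishes: no point (x, y) can satisfy f = f_x = f_y = 0. In particular no (x, y) ∈ {−4, ..., 4}² is singular; the curve is smooth.


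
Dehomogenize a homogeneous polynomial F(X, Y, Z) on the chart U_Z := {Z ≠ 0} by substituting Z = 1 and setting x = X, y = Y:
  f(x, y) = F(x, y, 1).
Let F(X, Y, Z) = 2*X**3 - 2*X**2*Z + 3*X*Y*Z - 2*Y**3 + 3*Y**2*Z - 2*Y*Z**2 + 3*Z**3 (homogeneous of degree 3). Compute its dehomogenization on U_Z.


f(x, y) = 2*x**3 - 2*x**2 + 3*x*y - 2*y**3 + 3*y**2 - 2*y + 3

On U_Z we set Z = 1. Each monomial c·X^i·Y^j·Z^k in F becomes c·x^i·y^j·1^k = c·x^i·y^j.
Substituting Z = 1: F(X, Y, 1) = 2*x**3 - 2*x**2 + 3*x*y - 2*y**3 + 3*y**2 - 2*y + 3.
Note: deg(f) ≤ deg(F) = 3; strict inequality happens when F is divisible by Z (lost terms).


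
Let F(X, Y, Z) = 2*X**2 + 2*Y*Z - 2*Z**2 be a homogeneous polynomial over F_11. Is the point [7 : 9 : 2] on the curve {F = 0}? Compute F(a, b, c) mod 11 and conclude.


F(7,9,2) ≡ 5 (mod 11); P is NOT on the curve.

Evaluate F(7, 9, 2) term-by-term (mod 11).
  2*X**2 ↦ 2·49·1·1 = 98
  2*Y*Z ↦ 2·1·9·2 = 36
  -2*Z**2 ↦ -2·1·1·4 = -8
Sum: F(7, 9, 2) = (98) + (36) + (-8) = 126.
Reducing mod 11: 126 ≡ 5 (mod 11).
Since F(a, b, c) ≡ 5 ≠ 0 (mod 11), P does NOT lie on the curve.


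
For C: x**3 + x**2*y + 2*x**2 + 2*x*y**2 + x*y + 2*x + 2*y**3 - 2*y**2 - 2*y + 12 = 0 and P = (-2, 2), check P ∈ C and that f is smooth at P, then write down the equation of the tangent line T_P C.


Tangent line at P: 8*x + 16 = 0.

Step 1: f(-2, 2) = 0, so P lies on C.
Step 2: partial derivatives
  f_x(x, y) = 3*x**2 + 2*x*y + 4*x + 2*y**2 + y + 2, f_y(x, y) = x**2 + 4*x*y + x + 6*y**2 - 4*y - 2.
  f_x(P) = 8, f_y(P) = 0 (gradient nonzero, so P is smooth).
Step 3: tangent line at P: 8·(x − -2) + 0·(y − 2) = 0.
Expanding: 8*x + 16 = 0.


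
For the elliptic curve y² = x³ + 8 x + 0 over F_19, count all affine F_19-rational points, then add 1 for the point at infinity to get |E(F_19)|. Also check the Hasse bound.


Affine points = {(0, 0), (1, 3), (1, 16), (2, 9), (2, 10), (4, 1), (4, 18), (6, 6), (6, 13), (7, 0), (8, 5), (8, 14), (10, 4), (10, 15), (12, 0), (14, 5), (14, 14), (16, 5), (16, 14)}; affine count = 19; |E(F_19)| = 20.

Discriminant check: Δ ∝ 4a³ + 27b² = 4·8³ + 27·0² = 4·512 + 27·0 ≡ 15 (mod 19). Nonzero ⇒ E is nonsingular.
For each x ∈ F_19, compute rhs = x³ + 8·x + 0 mod 19, then count y ∈ F_19 with y² ≡ rhs.
  x = 0: rhs = 0, matching y values: 0 (1 points).
  x = 1: rhs = 9, matching y values: 3, 16 (2 points).
  x = 2: rhs = 5, matching y values: 9, 10 (2 points).
  x = 3: rhs = 13, matching y values: none (0 points).
  x = 4: rhs = 1, matching y values: 1, 18 (2 points).
  x = 5: rhs = 13, matching y values: none (0 points).
  x = 6: rhs = 17, matching y values: 6, 13 (2 points).
  x = 7: rhs = 0, matching y values: 0 (1 points).
  x = 8: rhs = 6, matching y values: 5, 14 (2 points).
  x = 9: rhs = 3, matching y values: none (0 points).
  x = 10: rhs = 16, matching y values: 4, 15 (2 points).
  x = 11: rhs = 13, matching y values: none (0 points).
  x = 12: rhs = 0, matching y values: 0 (1 points).
  x = 13: rhs = 2, matching y values: none (0 points).
  x = 14: rhs = 6, matching y values: 5, 14 (2 points).
  x = 15: rhs = 18, matching y values: none (0 points).
  x = 16: rhs = 6, matching y values: 5, 14 (2 points).
  x = 17: rhs = 14, matching y values: none (0 points).
  x = 18: rhs = 10, matching y values: none (0 points).
Total affine count: 19.
Full point count |E(F_19)| = 19 + 1 = 20.
Hasse bound: |20 − (19+1)| = |0| = 0 ≤ 2√19 ≈ 8.7178 ✓.


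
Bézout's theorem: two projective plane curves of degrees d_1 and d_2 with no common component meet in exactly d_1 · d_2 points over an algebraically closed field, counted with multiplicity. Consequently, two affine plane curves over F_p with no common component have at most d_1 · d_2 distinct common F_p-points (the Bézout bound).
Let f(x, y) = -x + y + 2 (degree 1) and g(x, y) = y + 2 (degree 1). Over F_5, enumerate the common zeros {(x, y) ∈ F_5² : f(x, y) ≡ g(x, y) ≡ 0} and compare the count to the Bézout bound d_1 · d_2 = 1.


Common zeros: {(0, 3)}; count = 1; Bézout bound = 1.

deg(f) = 1, deg(g) = 1, so Bézout bound = 1.
Scan x ∈ F_5. For each x, list the y ∈ F_5 with f(x, y) ≡ 0 and those with g(x, y) ≡ 0 (mod 5); the common zeros in that column are the intersection.
  x = 0: f ≡ 0 at y ∈ {3}; g ≡ 0 at y ∈ {3}; common: {3}.
  x = 1: f ≡ 0 at y ∈ {4}; g ≡ 0 at y ∈ {3}; common: ∅.
  x = 2: f ≡ 0 at y ∈ {0}; g ≡ 0 at y ∈ {3}; common: ∅.
  x = 3: f ≡ 0 at y ∈ {1}; g ≡ 0 at y ∈ {3}; common: ∅.
  x = 4: f ≡ 0 at y ∈ {2}; g ≡ 0 at y ∈ {3}; common: ∅.
Collecting: common zeros = {(0, 3)}, so the count is 1.
Comparison with the Bézout bound: 1 ≤ 1 = deg(f)·deg(g), as expected for curves with no common component (the bound is attained).


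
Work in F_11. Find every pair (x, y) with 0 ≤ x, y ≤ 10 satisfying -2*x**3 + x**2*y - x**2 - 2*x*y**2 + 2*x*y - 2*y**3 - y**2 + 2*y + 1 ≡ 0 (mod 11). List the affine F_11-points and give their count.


Affine F_11-points: {(0, 1), (0, 5), (0, 10), (2, 3), (2, 4), (2, 7), (4, 0), (4, 2), (4, 10), (5, 6), (6, 5), (6, 6), (6, 10), (7, 5), (8, 6), (9, 8)}; count = 16.

For each of the 121 pairs (x, y) ∈ F_11², evaluate f(x, y) mod 11. Record the zeros.
  x = 0: [0↦1, 1↦0, 2↦7, 3↦10, 4↦8, 5↦0, 6↦7, 7↦6, 8↦7, 9↦9, 10↦0]  zeros at y ∈ {1, 5, 10}
  x = 1: [0↦9, 1↦9, 2↦2, 3↦9, 4↦7, 5↦6, 6↦5, 7↦3, 8↦10, 9↦3, 10↦3]  zeros at y ∈ ∅
  x = 2: [0↦3, 1↦6, 2↦9, 3↦0, 4↦0, 5↦8, 6↦1, 7↦0, 8↦4, 9↦1, 10↦1]  zeros at y ∈ {3, 4, 7}
  x = 3: [0↦4, 1↦1, 2↦5, 3↦4, 4↦8, 5↦5, 6↦5, 7↦7, 8↦10, 9↦2, 10↦4]  zeros at y ∈ ∅
  x = 4: [0↦0, 1↦4, 2↦0, 3↦9, 4↦8, 5↦7, 6↦5, 7↦1, 8↦5, 9↦5, 10↦0]  zeros at y ∈ {0, 2, 10}
  x = 5: [0↦1, 1↦3, 2↦4, 3↦3, 4↦10, 5↦2, 6↦0, 7↦3, 8↦10, 9↦9, 10↦10]  zeros at y ∈ {6}
  x = 6: [0↦6, 1↦8, 2↦5, 3↦7, 4↦2, 5↦0, 6↦0, 7↦1, 8↦2, 9↦2, 10↦0]  zeros at y ∈ {5, 6, 10}
  x = 7: [0↦3, 1↦7, 2↦2, 3↦9, 4↦5, 5↦0, 6↦4, 7↦5, 8↦2, 9↦5, 10↦2]  zeros at y ∈ {5}
  x = 8: [0↦2, 1↦10, 2↦5, 3↦8, 4↦7, 5↦1, 6↦0, 7↦3, 8↦9, 9↦6, 10↦4]  zeros at y ∈ {6}
  x = 9: [0↦2, 1↦5, 2↦2, 3↦3, 4↦7, 5↦2, 6↦9, 7↦5, 8↦0, 9↦4, 10↦5]  zeros at y ∈ {8}
  x = 10: [0↦2, 1↦2, 2↦3, 3↦4, 4↦4, 5↦2, 6↦8, 7↦10, 8↦7, 9↦9, 10↦4]  zeros at y ∈ ∅
Collecting zeros: affine points = {(0, 1), (0, 5), (0, 10), (2, 3), (2, 4), (2, 7), (4, 0), (4, 2), (4, 10), (5, 6), (6, 5), (6, 6), (6, 10), (7, 5), (8, 6), (9, 8)}.
Total count |C(F_11)_aff| = 16.


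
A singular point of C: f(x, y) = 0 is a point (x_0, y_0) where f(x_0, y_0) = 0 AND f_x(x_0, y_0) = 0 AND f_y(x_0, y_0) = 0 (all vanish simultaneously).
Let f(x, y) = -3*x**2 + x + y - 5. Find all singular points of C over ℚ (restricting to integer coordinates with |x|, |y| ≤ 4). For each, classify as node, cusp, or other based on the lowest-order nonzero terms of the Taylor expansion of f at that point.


No singular points in the scanned grid; C is smooth there.

Compute partial derivatives:
  f_x = 1 - 6*x.
  f_y = 1.
f_y = 1 is a nonzero constant, so f_y never vanishes: no point (x, y) can satisfy f = f_x = f_y = 0. In particular no (x, y) ∈ {−4, ..., 4}² is singular; the curve is smooth.


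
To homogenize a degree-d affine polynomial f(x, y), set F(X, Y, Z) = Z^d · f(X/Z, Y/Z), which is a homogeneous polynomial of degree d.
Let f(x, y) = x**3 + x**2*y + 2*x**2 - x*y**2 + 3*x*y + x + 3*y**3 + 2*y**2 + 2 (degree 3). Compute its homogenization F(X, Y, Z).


F(X, Y, Z) = X**3 + X**2*Y + 2*X**2*Z - X*Y**2 + 3*X*Y*Z + X*Z**2 + 3*Y**3 + 2*Y**2*Z + 2*Z**3

deg(f) = 3.
Substitute x = X/Z, y = Y/Z into f, then multiply by Z^3.
  monomial 1·x^3·y^0 ↦ 1·X^3·Y^0·Z^0.
  monomial 1·x^2·y^1 ↦ 1·X^2·Y^1·Z^0.
  monomial 2·x^2·y^0 ↦ 2·X^2·Y^0·Z^1.
  monomial -1·x^1·y^2 ↦ -1·X^1·Y^2·Z^0.
  monomial 3·x^1·y^1 ↦ 3·X^1·Y^1·Z^1.
  monomial 1·x^1·y^0 ↦ 1·X^1·Y^0·Z^2.
  monomial 3·x^0·y^3 ↦ 3·X^0·Y^3·Z^0.
  monomial 2·x^0·y^2 ↦ 2·X^0·Y^2·Z^1.
  monomial 2·x^0·y^0 ↦ 2·X^0·Y^0·Z^3.
Collecting: F(X, Y, Z) = X**3 + X**2*Y + 2*X**2*Z - X*Y**2 + 3*X*Y*Z + X*Z**2 + 3*Y**3 + 2*Y**2*Z + 2*Z**3.


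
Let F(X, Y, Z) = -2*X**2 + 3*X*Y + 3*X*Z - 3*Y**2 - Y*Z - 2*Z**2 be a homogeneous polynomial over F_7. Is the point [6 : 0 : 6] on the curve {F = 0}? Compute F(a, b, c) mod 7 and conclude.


F(6,0,6) ≡ 6 (mod 7); P is NOT on the curve.

Evaluate F(6, 0, 6) term-by-term (mod 7).
  -2*X**2 ↦ -2·36·1·1 = -72
  3*X*Y ↦ 3·6·0·1 = 0
  3*X*Z ↦ 3·6·1·6 = 108
  -3*Y**2 ↦ -3·1·0·1 = 0
  -Y*Z ↦ -1·1·0·6 = 0
  -2*Z**2 ↦ -2·1·1·36 = -72
Sum: F(6, 0, 6) = (-72) + (0) + (108) + (0) + (0) + (-72) = -36.
Reducing mod 7: -36 ≡ 6 (mod 7).
Since F(a, b, c) ≡ 6 ≠ 0 (mod 7), P does NOT lie on the curve.


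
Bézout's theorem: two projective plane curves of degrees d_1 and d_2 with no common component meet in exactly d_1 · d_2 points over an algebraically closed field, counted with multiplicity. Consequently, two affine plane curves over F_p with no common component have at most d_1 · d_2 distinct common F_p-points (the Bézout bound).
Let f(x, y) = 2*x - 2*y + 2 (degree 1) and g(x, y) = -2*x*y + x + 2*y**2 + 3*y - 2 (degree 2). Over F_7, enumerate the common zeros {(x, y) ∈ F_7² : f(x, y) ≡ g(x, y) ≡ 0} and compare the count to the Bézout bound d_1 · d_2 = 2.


Common zeros: {(3, 4)}; count = 1; Bézout bound = 2.

deg(f) = 1, deg(g) = 2, so Bézout bound = 2.
Scan x ∈ F_7. For each x, list the y ∈ F_7 with f(x, y) ≡ 0 and those with g(x, y) ≡ 0 (mod 7); the common zeros in that column are the intersection.
  x = 0: f ≡ 0 at y ∈ {1}; g ≡ 0 at y ∈ {4, 5}; common: ∅.
  x = 1: f ≡ 0 at y ∈ {2}; g ≡ 0 at y ∈ {4, 6}; common: ∅.
  x = 2: f ≡ 0 at y ∈ {3}; g ≡ 0 at y ∈ {0, 4}; common: ∅.
  x = 3: f ≡ 0 at y ∈ {4}; g ≡ 0 at y ∈ {1, 4}; common: {4}.
  x = 4: f ≡ 0 at y ∈ {5}; g ≡ 0 at y ∈ {2, 4}; common: ∅.
  x = 5: f ≡ 0 at y ∈ {6}; g ≡ 0 at y ∈ {3, 4}; common: ∅.
  x = 6: f ≡ 0 at y ∈ {0}; g ≡ 0 at y ∈ {4}; common: ∅.
Collecting: common zeros = {(3, 4)}, so the count is 1.
Comparison with the Bézout bound: 1 ≤ 2 = deg(f)·deg(g), as expected for curves with no common component (the affine F_7-count falls short of the bound because intersections may lie at infinity, over extension fields, or carry multiplicity).


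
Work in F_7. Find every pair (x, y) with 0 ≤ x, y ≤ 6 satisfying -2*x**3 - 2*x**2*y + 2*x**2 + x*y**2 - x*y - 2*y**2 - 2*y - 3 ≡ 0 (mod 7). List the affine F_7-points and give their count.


Affine F_7-points: {(0, 1), (0, 5), (2, 2), (5, 0), (5, 5), (6, 3)}; count = 6.

For each of the 49 pairs (x, y) ∈ F_7², evaluate f(x, y) mod 7. Record the zeros.
  x = 0: [0↦4, 1↦0, 2↦6, 3↦1, 4↦6, 5↦0, 6↦4]  zeros at y ∈ {1, 5}
  x = 1: [0↦4, 1↦5, 2↦4, 3↦1, 4↦3, 5↦3, 6↦1]  zeros at y ∈ ∅
  x = 2: [0↦3, 1↦5, 2↦0, 3↦2, 4↦4, 5↦6, 6↦1]  zeros at y ∈ {2}
  x = 3: [0↦3, 1↦2, 2↦3, 3↦6, 4↦4, 5↦4, 6↦6]  zeros at y ∈ ∅
  x = 4: [0↦6, 1↦5, 2↦1, 3↦1, 4↦5, 5↦6, 6↦4]  zeros at y ∈ ∅
  x = 5: [0↦0, 1↦2, 2↦3, 3↦3, 4↦2, 5↦0, 6↦4]  zeros at y ∈ {0, 5}
  x = 6: [0↦1, 1↦2, 2↦4, 3↦0, 4↦4, 5↦2, 6↦1]  zeros at y ∈ {3}
Collecting zeros: affine points = {(0, 1), (0, 5), (2, 2), (5, 0), (5, 5), (6, 3)}.
Total count |C(F_7)_aff| = 6.


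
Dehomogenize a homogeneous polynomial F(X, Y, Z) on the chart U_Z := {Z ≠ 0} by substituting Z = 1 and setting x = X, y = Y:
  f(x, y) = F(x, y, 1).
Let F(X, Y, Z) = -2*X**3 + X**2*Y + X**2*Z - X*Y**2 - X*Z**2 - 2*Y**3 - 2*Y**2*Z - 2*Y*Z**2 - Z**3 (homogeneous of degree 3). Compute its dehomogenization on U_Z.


f(x, y) = -2*x**3 + x**2*y + x**2 - x*y**2 - x - 2*y**3 - 2*y**2 - 2*y - 1

On U_Z we set Z = 1. Each monomial c·X^i·Y^j·Z^k in F becomes c·x^i·y^j·1^k = c·x^i·y^j.
Substituting Z = 1: F(X, Y, 1) = -2*x**3 + x**2*y + x**2 - x*y**2 - x - 2*y**3 - 2*y**2 - 2*y - 1.
Note: deg(f) ≤ deg(F) = 3; strict inequality happens when F is divisible by Z (lost terms).


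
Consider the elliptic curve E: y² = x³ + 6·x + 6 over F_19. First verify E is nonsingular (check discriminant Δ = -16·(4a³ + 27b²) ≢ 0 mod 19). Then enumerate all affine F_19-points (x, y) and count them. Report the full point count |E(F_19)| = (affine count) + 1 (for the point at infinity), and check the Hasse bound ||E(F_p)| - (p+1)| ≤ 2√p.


Affine points = {(0, 5), (0, 14), (2, 8), (2, 11), (5, 3), (5, 16), (6, 7), (6, 12), (7, 7), (7, 12), (11, 4), (11, 15), (12, 1), (12, 18), (13, 1), (13, 18), (17, 9), (17, 10)}; affine count = 18; |E(F_19)| = 19.

Discriminant check: Δ ∝ 4a³ + 27b² = 4·6³ + 27·6² = 4·216 + 27·36 ≡ 12 (mod 19). Nonzero ⇒ E is nonsingular.
For each x ∈ F_19, compute rhs = x³ + 6·x + 6 mod 19, then count y ∈ F_19 with y² ≡ rhs.
  x = 0: rhs = 6, matching y values: 5, 14 (2 points).
  x = 1: rhs = 13, matching y values: none (0 points).
  x = 2: rhs = 7, matching y values: 8, 11 (2 points).
  x = 3: rhs = 13, matching y values: none (0 points).
  x = 4: rhs = 18, matching y values: none (0 points).
  x = 5: rhs = 9, matching y values: 3, 16 (2 points).
  x = 6: rhs = 11, matching y values: 7, 12 (2 points).
  x = 7: rhs = 11, matching y values: 7, 12 (2 points).
  x = 8: rhs = 15, matching y values: none (0 points).
  x = 9: rhs = 10, matching y values: none (0 points).
  x = 10: rhs = 2, matching y values: none (0 points).
  x = 11: rhs = 16, matching y values: 4, 15 (2 points).
  x = 12: rhs = 1, matching y values: 1, 18 (2 points).
  x = 13: rhs = 1, matching y values: 1, 18 (2 points).
  x = 14: rhs = 3, matching y values: none (0 points).
  x = 15: rhs = 13, matching y values: none (0 points).
  x = 16: rhs = 18, matching y values: none (0 points).
  x = 17: rhs = 5, matching y values: 9, 10 (2 points).
  x = 18: rhs = 18, matching y values: none (0 points).
Total affine count: 18.
Full point count |E(F_19)| = 18 + 1 = 19.
Hasse bound: |19 − (19+1)| = |-1| = 1 ≤ 2√19 ≈ 8.7178 ✓.


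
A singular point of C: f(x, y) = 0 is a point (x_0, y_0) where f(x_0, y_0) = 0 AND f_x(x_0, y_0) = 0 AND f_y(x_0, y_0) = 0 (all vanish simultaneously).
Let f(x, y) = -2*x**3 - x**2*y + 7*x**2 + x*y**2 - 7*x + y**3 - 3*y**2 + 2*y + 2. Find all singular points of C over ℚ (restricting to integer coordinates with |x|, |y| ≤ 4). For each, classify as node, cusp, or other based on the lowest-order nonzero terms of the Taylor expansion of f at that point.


Singular points: {(1, 1)}; classification: cusp.

Compute partial derivatives:
  f_x = -6*x**2 - 2*x*y + 14*x + y**2 - 7.
  f_y = -x**2 + 2*x*y + 3*y**2 - 6*y + 2.
Scan x_0 ∈ {−4, ..., 4}. For each x_0, f_y(x_0, y) is a polynomial in y; find its integer roots y ∈ {−4, ..., 4}, then test f_x and f at those candidates.
  x = -4: f_y(-4, y) = 3*y**2 - 14*y - 14; no integer root y with |y| ≤ 4.
  x = -3: f_y(-3, y) = 3*y**2 - 12*y - 7; no integer root y with |y| ≤ 4.
  x = -2: f_y(-2, y) = 3*y**2 - 10*y - 2; no integer root y with |y| ≤ 4.
  x = -1: f_y(-1, y) = 3*y**2 - 8*y + 1; no integer root y with |y| ≤ 4.
  x = 0: f_y(0, y) = 3*y**2 - 6*y + 2; no integer root y with |y| ≤ 4.
  x = 1: f_y(1, y) = 3*y**2 - 4*y + 1; vanishes at y ∈ {1}. (1, 1): f_x = 0, f = 0 — SINGULAR.
  x = 2: f_y(2, y) = 3*y**2 - 2*y - 2; no integer root y with |y| ≤ 4.
  x = 3: f_y(3, y) = 3*y**2 - 7; no integer root y with |y| ≤ 4.
  x = 4: f_y(4, y) = 3*y**2 + 2*y - 14; no integer root y with |y| ≤ 4.
Only singular point on the grid: (1, 1).
Classify: substitute x = 1 + u, y = 1 + v and expand: f = -2*u**3 - u**2*v + u*v**2 + v**3 + v**2.
No constant or linear terms (consistent with a singular point). Quadratic part: v**2. Cubic part: -2*u**3 - u**2*v + u*v**2 + v**3.
The quadratic part v**2 is a perfect square, so there is a single (double) tangent line v = 0, i.e. y = 1. Restricting the cubic part to that line (v = 0) leaves -2*u**3 ≠ 0, so f is not divisible by v and the branch is v² ≈ 2*u**3 to lowest order — this is a cusp.
Classification: cusp.


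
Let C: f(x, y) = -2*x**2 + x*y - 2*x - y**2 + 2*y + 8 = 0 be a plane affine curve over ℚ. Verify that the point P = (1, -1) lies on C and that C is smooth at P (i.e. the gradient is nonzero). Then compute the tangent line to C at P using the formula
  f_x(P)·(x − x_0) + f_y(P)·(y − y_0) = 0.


Tangent line at P: -7*x + 5*y + 12 = 0.

Step 1: f(1, -1) = 0, so P lies on C.
Step 2: partial derivatives
  f_x(x, y) = -4*x + y - 2, f_y(x, y) = x - 2*y + 2.
  f_x(P) = -7, f_y(P) = 5 (gradient nonzero, so P is smooth).
Step 3: tangent line at P: -7·(x − 1) + 5·(y − -1) = 0.
Expanding: -7*x + 5*y + 12 = 0.


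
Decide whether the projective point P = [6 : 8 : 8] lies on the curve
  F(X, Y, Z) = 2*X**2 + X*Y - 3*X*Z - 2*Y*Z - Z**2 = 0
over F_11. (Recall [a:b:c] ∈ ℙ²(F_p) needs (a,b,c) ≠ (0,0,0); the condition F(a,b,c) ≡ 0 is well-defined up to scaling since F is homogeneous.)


F(6,8,8) ≡ 4 (mod 11); P is NOT on the curve.

Evaluate F(6, 8, 8) term-by-term (mod 11).
  2*X**2 ↦ 2·36·1·1 = 72
  X*Y ↦ 1·6·8·1 = 48
  -3*X*Z ↦ -3·6·1·8 = -144
  -2*Y*Z ↦ -2·1·8·8 = -128
  -Z**2 ↦ -1·1·1·64 = -64
Sum: F(6, 8, 8) = (72) + (48) + (-144) + (-128) + (-64) = -216.
Reducing mod 11: -216 ≡ 4 (mod 11).
Since F(a, b, c) ≡ 4 ≠ 0 (mod 11), P does NOT lie on the curve.


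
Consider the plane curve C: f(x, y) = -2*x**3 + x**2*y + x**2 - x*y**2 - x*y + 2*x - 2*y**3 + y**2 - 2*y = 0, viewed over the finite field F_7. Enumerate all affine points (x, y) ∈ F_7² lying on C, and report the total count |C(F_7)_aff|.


Affine F_7-points: {(0, 0), (1, 5), (2, 2), (2, 6), (4, 2), (5, 1), (6, 2), (6, 3)}; count = 8.

For each of the 49 pairs (x, y) ∈ F_7², evaluate f(x, y) mod 7. Record the zeros.
  x = 0: [0↦0, 1↦4, 2↦5, 3↦5, 4↦6, 5↦3, 6↦5]  zeros at y ∈ {0}
  x = 1: [0↦1, 1↦4, 2↦2, 3↦4, 4↦5, 5↦0, 6↦5]  zeros at y ∈ {5}
  x = 2: [0↦6, 1↦3, 2↦0, 3↦6, 4↦2, 5↦4, 6↦0]  zeros at y ∈ {2, 6}
  x = 3: [0↦3, 1↦3, 2↦1, 3↦6, 4↦6, 5↦3, 6↦6]  zeros at y ∈ ∅
  x = 4: [0↦1, 1↦6, 2↦0, 3↦6, 4↦5, 5↦6, 6↦4]  zeros at y ∈ {2}
  x = 5: [0↦2, 1↦0, 2↦6, 3↦1, 4↦1, 5↦1, 6↦3]  zeros at y ∈ {1}
  x = 6: [0↦1, 1↦1, 2↦0, 3↦0, 4↦3, 5↦4, 6↦5]  zeros at y ∈ {2, 3}
Collecting zeros: affine points = {(0, 0), (1, 5), (2, 2), (2, 6), (4, 2), (5, 1), (6, 2), (6, 3)}.
Total count |C(F_7)_aff| = 8.


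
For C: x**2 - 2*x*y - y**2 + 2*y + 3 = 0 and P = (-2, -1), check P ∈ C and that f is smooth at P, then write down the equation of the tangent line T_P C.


Tangent line at P: -2*x + 8*y + 4 = 0.

Step 1: f(-2, -1) = 0, so P lies on C.
Step 2: partial derivatives
  f_x(x, y) = 2*x - 2*y, f_y(x, y) = -2*x - 2*y + 2.
  f_x(P) = -2, f_y(P) = 8 (gradient nonzero, so P is smooth).
Step 3: tangent line at P: -2·(x − -2) + 8·(y − -1) = 0.
Expanding: -2*x + 8*y + 4 = 0.


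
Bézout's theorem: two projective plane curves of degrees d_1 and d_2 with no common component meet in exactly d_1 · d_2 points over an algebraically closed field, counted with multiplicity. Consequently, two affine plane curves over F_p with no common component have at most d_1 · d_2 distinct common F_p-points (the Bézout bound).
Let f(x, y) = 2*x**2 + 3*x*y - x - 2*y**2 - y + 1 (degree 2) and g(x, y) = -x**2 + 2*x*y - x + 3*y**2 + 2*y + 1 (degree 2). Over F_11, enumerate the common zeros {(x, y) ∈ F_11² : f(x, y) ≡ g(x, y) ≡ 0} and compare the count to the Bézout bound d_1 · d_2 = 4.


Common zeros: {(0, 6), (3, 1), (4, 8)}; count = 3; Bézout bound = 4.

deg(f) = 2, deg(g) = 2, so Bézout bound = 4.
Scan x ∈ F_11. For each x, list the y ∈ F_11 with f(x, y) ≡ 0 and those with g(x, y) ≡ 0 (mod 11); the common zeros in that column are the intersection.
  x = 0: f ≡ 0 at y ∈ {6, 10}; g ≡ 0 at y ∈ {6, 8}; common: {6}.
  x = 1: f ≡ 0 at y ∈ {4, 8}; g ≡ 0 at y ∈ ∅; common: ∅.
  x = 2: f ≡ 0 at y ∈ {9, 10}; g ≡ 0 at y ∈ ∅; common: ∅.
  x = 3: f ≡ 0 at y ∈ {1, 3}; g ≡ 0 at y ∈ {0, 1}; common: {1}.
  x = 4: f ≡ 0 at y ∈ {3, 8}; g ≡ 0 at y ∈ {7, 8}; common: {8}.
  x = 5: f ≡ 0 at y ∈ {2, 5}; g ≡ 0 at y ∈ ∅; common: ∅.
  x = 6: f ≡ 0 at y ∈ {7}; g ≡ 0 at y ∈ ∅; common: ∅.
  x = 7: f ≡ 0 at y ∈ {1, 9}; g ≡ 0 at y ∈ {0, 2}; common: ∅.
  x = 8: f ≡ 0 at y ∈ {0, 6}; g ≡ 0 at y ∈ ∅; common: ∅.
  x = 9: f ≡ 0 at y ∈ {0, 2}; g ≡ 0 at y ∈ {1, 7}; common: ∅.
  x = 10: f ≡ 0 at y ∈ {4, 5}; g ≡ 0 at y ∈ ∅; common: ∅.
Collecting: common zeros = {(0, 6), (3, 1), (4, 8)}, so the count is 3.
Comparison with the Bézout bound: 3 ≤ 4 = deg(f)·deg(g), as expected for curves with no common component (the affine F_11-count falls short of the bound because intersections may lie at infinity, over extension fields, or carry multiplicity).


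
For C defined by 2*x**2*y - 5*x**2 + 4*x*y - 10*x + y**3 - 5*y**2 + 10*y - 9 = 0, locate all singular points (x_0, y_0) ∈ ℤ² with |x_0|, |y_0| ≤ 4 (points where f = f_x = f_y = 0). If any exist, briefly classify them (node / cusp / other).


Singular points: {(-1, 2)}; classification: node.

Compute partial derivatives:
  f_x = 4*x*y - 10*x + 4*y - 10.
  f_y = 2*x**2 + 4*x + 3*y**2 - 10*y + 10.
Scan x_0 ∈ {−4, ..., 4}. For each x_0, f_y(x_0, y) is a polynomial in y; find its integer roots y ∈ {−4, ..., 4}, then test f_x and f at those candidates.
  x = -4: f_y(-4, y) = 3*y**2 - 10*y + 26; no integer root y with |y| ≤ 4.
  x = -3: f_y(-3, y) = 3*y**2 - 10*y + 16; no integer root y with |y| ≤ 4.
  x = -2: f_y(-2, y) = 3*y**2 - 10*y + 10; no integer root y with |y| ≤ 4.
  x = -1: f_y(-1, y) = 3*y**2 - 10*y + 8; vanishes at y ∈ {2}. (-1, 2): f_x = 0, f = 0 — SINGULAR.
  x = 0: f_y(0, y) = 3*y**2 - 10*y + 10; no integer root y with |y| ≤ 4.
  x = 1: f_y(1, y) = 3*y**2 - 10*y + 16; no integer root y with |y| ≤ 4.
  x = 2: f_y(2, y) = 3*y**2 - 10*y + 26; no integer root y with |y| ≤ 4.
  x = 3: f_y(3, y) = 3*y**2 - 10*y + 40; no integer root y with |y| ≤ 4.
  x = 4: f_y(4, y) = 3*y**2 - 10*y + 58; no integer root y with |y| ≤ 4.
Only singular point on the grid: (-1, 2).
Classify: substitute x = -1 + u, y = 2 + v and expand: f = 2*u**2*v - u**2 + v**3 + v**2.
No constant or linear terms (consistent with a singular point). Quadratic part: -u**2 + v**2. Cubic part: 2*u**2*v + v**3.
The quadratic part v**2 - u**2 = (v − u)(v + u) splits into two distinct linear factors, so there are two distinct tangent lines y − 2 = ±(x − -1) — this is a node (ordinary double point).
Classification: node.


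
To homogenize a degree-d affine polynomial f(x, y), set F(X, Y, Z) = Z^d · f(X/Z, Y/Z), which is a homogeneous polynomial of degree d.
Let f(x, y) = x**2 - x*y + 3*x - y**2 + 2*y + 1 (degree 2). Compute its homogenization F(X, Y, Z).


F(X, Y, Z) = X**2 - X*Y + 3*X*Z - Y**2 + 2*Y*Z + Z**2

deg(f) = 2.
Substitute x = X/Z, y = Y/Z into f, then multiply by Z^2.
  monomial 1·x^2·y^0 ↦ 1·X^2·Y^0·Z^0.
  monomial -1·x^1·y^1 ↦ -1·X^1·Y^1·Z^0.
  monomial 3·x^1·y^0 ↦ 3·X^1·Y^0·Z^1.
  monomial -1·x^0·y^2 ↦ -1·X^0·Y^2·Z^0.
  monomial 2·x^0·y^1 ↦ 2·X^0·Y^1·Z^1.
  monomial 1·x^0·y^0 ↦ 1·X^0·Y^0·Z^2.
Collecting: F(X, Y, Z) = X**2 - X*Y + 3*X*Z - Y**2 + 2*Y*Z + Z**2.


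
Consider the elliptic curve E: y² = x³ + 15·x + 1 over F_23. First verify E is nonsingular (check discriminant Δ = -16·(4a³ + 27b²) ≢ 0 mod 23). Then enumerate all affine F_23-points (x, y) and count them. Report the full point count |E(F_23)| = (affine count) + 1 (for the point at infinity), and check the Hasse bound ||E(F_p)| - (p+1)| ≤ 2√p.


Affine points = {(0, 1), (0, 22), (2, 4), (2, 19), (3, 2), (3, 21), (6, 10), (6, 13), (7, 9), (7, 14), (8, 9), (8, 14), (10, 1), (10, 22), (11, 5), (11, 18), (12, 0), (13, 1), (13, 22), (15, 6), (15, 17), (16, 6), (16, 17), (18, 10), (18, 13), (21, 3), (21, 20), (22, 10), (22, 13)}; affine count = 29; |E(F_23)| = 30.

Discriminant check: Δ ∝ 4a³ + 27b² = 4·15³ + 27·1² = 4·3375 + 27·1 ≡ 3 (mod 23). Nonzero ⇒ E is nonsingular.
For each x ∈ F_23, compute rhs = x³ + 15·x + 1 mod 23, then count y ∈ F_23 with y² ≡ rhs.
  x = 0: rhs = 1, matching y values: 1, 22 (2 points).
  x = 1: rhs = 17, matching y values: none (0 points).
  x = 2: rhs = 16, matching y values: 4, 19 (2 points).
  x = 3: rhs = 4, matching y values: 2, 21 (2 points).
  x = 4: rhs = 10, matching y values: none (0 points).
  x = 5: rhs = 17, matching y values: none (0 points).
  x = 6: rhs = 8, matching y values: 10, 13 (2 points).
  x = 7: rhs = 12, matching y values: 9, 14 (2 points).
  x = 8: rhs = 12, matching y values: 9, 14 (2 points).
  x = 9: rhs = 14, matching y values: none (0 points).
  x = 10: rhs = 1, matching y values: 1, 22 (2 points).
  x = 11: rhs = 2, matching y values: 5, 18 (2 points).
  x = 12: rhs = 0, matching y values: 0 (1 points).
  x = 13: rhs = 1, matching y values: 1, 22 (2 points).
  x = 14: rhs = 11, matching y values: none (0 points).
  x = 15: rhs = 13, matching y values: 6, 17 (2 points).
  x = 16: rhs = 13, matching y values: 6, 17 (2 points).
  x = 17: rhs = 17, matching y values: none (0 points).
  x = 18: rhs = 8, matching y values: 10, 13 (2 points).
  x = 19: rhs = 15, matching y values: none (0 points).
  x = 20: rhs = 21, matching y values: none (0 points).
  x = 21: rhs = 9, matching y values: 3, 20 (2 points).
  x = 22: rhs = 8, matching y values: 10, 13 (2 points).
Total affine count: 29.
Full point count |E(F_23)| = 29 + 1 = 30.
Hasse bound: |30 − (23+1)| = |6| = 6 ≤ 2√23 ≈ 9.5917 ✓.


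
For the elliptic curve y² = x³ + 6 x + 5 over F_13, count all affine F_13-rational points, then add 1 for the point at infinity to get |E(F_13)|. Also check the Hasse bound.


Affine points = {(1, 5), (1, 8), (2, 5), (2, 8), (5, 2), (5, 11), (6, 6), (6, 7), (7, 0), (10, 5), (10, 8)}; affine count = 11; |E(F_13)| = 12.

Discriminant check: Δ ∝ 4a³ + 27b² = 4·6³ + 27·5² = 4·216 + 27·25 ≡ 5 (mod 13). Nonzero ⇒ E is nonsingular.
For each x ∈ F_13, compute rhs = x³ + 6·x + 5 mod 13, then count y ∈ F_13 with y² ≡ rhs.
  x = 0: rhs = 5, matching y values: none (0 points).
  x = 1: rhs = 12, matching y values: 5, 8 (2 points).
  x = 2: rhs = 12, matching y values: 5, 8 (2 points).
  x = 3: rhs = 11, matching y values: none (0 points).
  x = 4: rhs = 2, matching y values: none (0 points).
  x = 5: rhs = 4, matching y values: 2, 11 (2 points).
  x = 6: rhs = 10, matching y values: 6, 7 (2 points).
  x = 7: rhs = 0, matching y values: 0 (1 points).
  x = 8: rhs = 6, matching y values: none (0 points).
  x = 9: rhs = 8, matching y values: none (0 points).
  x = 10: rhs = 12, matching y values: 5, 8 (2 points).
  x = 11: rhs = 11, matching y values: none (0 points).
  x = 12: rhs = 11, matching y values: none (0 points).
Total affine count: 11.
Full point count |E(F_13)| = 11 + 1 = 12.
Hasse bound: |12 − (13+1)| = |-2| = 2 ≤ 2√13 ≈ 7.2111 ✓.


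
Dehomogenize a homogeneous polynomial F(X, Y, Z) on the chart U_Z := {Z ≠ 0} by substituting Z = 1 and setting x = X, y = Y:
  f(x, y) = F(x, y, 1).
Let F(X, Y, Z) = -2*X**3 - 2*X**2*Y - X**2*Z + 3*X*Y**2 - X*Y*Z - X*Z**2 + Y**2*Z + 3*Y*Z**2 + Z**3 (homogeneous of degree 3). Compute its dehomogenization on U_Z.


f(x, y) = -2*x**3 - 2*x**2*y - x**2 + 3*x*y**2 - x*y - x + y**2 + 3*y + 1

On U_Z we set Z = 1. Each monomial c·X^i·Y^j·Z^k in F becomes c·x^i·y^j·1^k = c·x^i·y^j.
Substituting Z = 1: F(X, Y, 1) = -2*x**3 - 2*x**2*y - x**2 + 3*x*y**2 - x*y - x + y**2 + 3*y + 1.
Note: deg(f) ≤ deg(F) = 3; strict inequality happens when F is divisible by Z (lost terms).


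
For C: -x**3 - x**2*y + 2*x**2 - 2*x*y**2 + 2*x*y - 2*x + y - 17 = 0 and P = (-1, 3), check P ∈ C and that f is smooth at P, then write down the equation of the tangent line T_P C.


Tangent line at P: -15*x + 10*y - 45 = 0.

Step 1: f(-1, 3) = 0, so P lies on C.
Step 2: partial derivatives
  f_x(x, y) = -3*x**2 - 2*x*y + 4*x - 2*y**2 + 2*y - 2, f_y(x, y) = -x**2 - 4*x*y + 2*x + 1.
  f_x(P) = -15, f_y(P) = 10 (gradient nonzero, so P is smooth).
Step 3: tangent line at P: -15·(x − -1) + 10·(y − 3) = 0.
Expanding: -15*x + 10*y - 45 = 0.


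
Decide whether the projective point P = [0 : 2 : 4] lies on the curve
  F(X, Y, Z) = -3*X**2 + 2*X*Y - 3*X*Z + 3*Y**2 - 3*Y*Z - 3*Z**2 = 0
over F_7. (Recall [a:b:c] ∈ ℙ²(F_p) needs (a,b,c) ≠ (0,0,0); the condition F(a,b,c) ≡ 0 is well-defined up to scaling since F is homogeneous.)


F(0,2,4) ≡ 3 (mod 7); P is NOT on the curve.

Evaluate F(0, 2, 4) term-by-term (mod 7).
  -3*X**2 ↦ -3·0·1·1 = 0
  2*X*Y ↦ 2·0·2·1 = 0
  -3*X*Z ↦ -3·0·1·4 = 0
  3*Y**2 ↦ 3·1·4·1 = 12
  -3*Y*Z ↦ -3·1·2·4 = -24
  -3*Z**2 ↦ -3·1·1·16 = -48
Sum: F(0, 2, 4) = (0) + (0) + (0) + (12) + (-24) + (-48) = -60.
Reducing mod 7: -60 ≡ 3 (mod 7).
Since F(a, b, c) ≡ 3 ≠ 0 (mod 7), P does NOT lie on the curve.
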